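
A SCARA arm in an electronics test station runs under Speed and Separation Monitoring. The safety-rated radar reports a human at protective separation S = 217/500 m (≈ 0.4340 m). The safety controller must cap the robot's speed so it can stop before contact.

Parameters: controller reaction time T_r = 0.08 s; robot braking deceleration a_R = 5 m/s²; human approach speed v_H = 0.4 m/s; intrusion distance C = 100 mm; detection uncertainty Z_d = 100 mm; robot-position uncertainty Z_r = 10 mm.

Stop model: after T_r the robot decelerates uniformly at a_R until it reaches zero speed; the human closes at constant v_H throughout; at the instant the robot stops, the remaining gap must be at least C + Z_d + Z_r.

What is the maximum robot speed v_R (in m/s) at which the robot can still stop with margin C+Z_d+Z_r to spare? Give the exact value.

v_R_max = 4/5 m/s = 0.8000 m/s

collect terms ⇒ (1/10)·v_R² + (4/25)·v_R + (-24/125) = 0
  disc = (4/25)² − 4·(1/10)·(-24/125) = 64/625 ; √disc = 8/25
  v_R = (−(4/25) + 8/25) / (2·(1/10)) = 4/5 m/s
check:
stop time T_s = (4/5)/5 = 0.1600 s
robot in T_r: 0.8000·0.0800 = 0.0640 m
robot under decel: 0.8000²/(2·5.0000) = 0.0640 m
person approaches 0.4000·(0.0800+0.1600) = 0.0960 m
residual clearance needed = 0.1000+0.1000+0.0100 = 0.2100 m
sum ≈ 0.0640+0.0640+0.0960+0.2100 ≈ 0.4340 m = S ✓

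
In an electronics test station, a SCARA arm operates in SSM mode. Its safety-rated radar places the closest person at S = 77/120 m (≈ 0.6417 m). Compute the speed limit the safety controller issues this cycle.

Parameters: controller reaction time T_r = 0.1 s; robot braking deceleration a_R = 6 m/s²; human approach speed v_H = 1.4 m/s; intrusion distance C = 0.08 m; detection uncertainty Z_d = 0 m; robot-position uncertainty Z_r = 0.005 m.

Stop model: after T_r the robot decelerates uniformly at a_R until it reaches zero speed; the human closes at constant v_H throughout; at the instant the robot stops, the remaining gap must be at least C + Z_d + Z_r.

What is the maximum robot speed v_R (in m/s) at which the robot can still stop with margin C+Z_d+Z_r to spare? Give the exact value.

v_R_max = 1 m/s = 1.0000 m/s

collect terms ⇒ (1/12)·v_R² + (1/3)·v_R + (-5/12) = 0
  disc = (1/3)² − 4·(1/12)·(-5/12) = 1/4 ; √disc = 1/2
  v_R = (−(1/3) + 1/2) / (2·(1/12)) = 1 m/s
check:
stop time T_s = 1/6 = 0.1667 s
robot covers v_R·T_r = 1.0000·0.1000 = 0.1000 m before braking
robot covers 1.0000·0.1667 − ½·6.0000·0.1667² = 0.0833 m while stopping
human over T_r+T_s: 1.4000·(0.1000+0.1667) = 0.3733 m
residual clearance needed = 0.0800+0.0000+0.0050 = 0.0850 m
sum ≈ 0.1000+0.0833+0.3733+0.0850 ≈ 0.6417 m = S ✓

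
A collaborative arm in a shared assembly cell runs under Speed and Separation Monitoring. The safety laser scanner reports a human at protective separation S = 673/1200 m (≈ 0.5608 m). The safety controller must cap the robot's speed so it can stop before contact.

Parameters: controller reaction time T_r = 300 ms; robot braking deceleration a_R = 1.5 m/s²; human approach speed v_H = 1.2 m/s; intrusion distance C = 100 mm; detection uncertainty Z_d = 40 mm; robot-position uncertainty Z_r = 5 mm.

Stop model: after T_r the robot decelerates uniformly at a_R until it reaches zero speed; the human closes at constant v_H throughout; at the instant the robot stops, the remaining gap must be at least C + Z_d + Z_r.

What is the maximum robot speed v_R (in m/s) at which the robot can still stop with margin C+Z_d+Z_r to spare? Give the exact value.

at the boundary: (1/3)·v² + (11/10)·v + (-67/1200) = 0
  disc = (11/10)² − 4·(1/3)·(-67/1200) = 289/225 ; √disc = 17/15
  v_R = (−(11/10) + 17/15) / (2·(1/3)) = 1/20 m/s
check:
stop time T_s = (1/20)/(3/2) = 0.0333 s
robot covers v_R·T_r = 0.0500·0.3000 = 0.0150 m before braking
robot covers 0.0500·0.0333 − ½·1.5000·0.0333² = 0.0008 m while stopping
person approaches 1.2000·(0.3000+0.0333) = 0.4000 m
C+Z_d+Z_r = 0.1000+0.0400+0.0050 = 0.1450 m
sum ≈ 0.0150+0.0008+0.4000+0.1450 ≈ 0.5608 m = S ✓

v_R_max = 1/20 m/s = 0.0500 m/s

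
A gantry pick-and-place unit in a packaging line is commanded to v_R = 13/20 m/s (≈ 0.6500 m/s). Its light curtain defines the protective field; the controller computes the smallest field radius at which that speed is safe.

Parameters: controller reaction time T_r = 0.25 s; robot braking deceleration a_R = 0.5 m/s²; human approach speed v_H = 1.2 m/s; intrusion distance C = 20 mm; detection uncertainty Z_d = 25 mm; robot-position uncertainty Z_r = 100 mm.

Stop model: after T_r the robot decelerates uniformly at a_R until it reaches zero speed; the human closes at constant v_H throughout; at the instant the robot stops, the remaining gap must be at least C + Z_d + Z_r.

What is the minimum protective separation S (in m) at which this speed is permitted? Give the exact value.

S_min = 259/100 m = 2.5900 m

stop time T_s = (13/20)/(1/2) = 1.3000 s
robot in T_r: 0.6500·0.2500 = 0.1625 m
braking distance = 0.6500²/(2·0.5000) = 0.4225 m
person approaches 1.2000·(0.2500+1.3000) = 1.8600 m
margins: 0.0200+0.0250+0.1000 = 0.1450 m
S_min ≈ 0.1625+0.4225+1.8600+0.1450  ⇒  S_min = 259/100 m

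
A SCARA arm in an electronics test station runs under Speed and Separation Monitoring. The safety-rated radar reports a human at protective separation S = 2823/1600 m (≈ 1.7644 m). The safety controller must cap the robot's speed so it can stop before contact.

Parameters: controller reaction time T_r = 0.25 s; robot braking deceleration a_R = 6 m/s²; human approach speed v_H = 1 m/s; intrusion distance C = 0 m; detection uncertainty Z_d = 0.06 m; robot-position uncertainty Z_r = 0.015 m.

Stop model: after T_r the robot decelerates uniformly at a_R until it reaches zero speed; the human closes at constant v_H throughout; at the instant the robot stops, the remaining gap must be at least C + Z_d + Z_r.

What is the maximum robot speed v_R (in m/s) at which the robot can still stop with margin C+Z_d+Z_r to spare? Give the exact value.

at the boundary: (1/12)·v² + (5/12)·v + (-2303/1600) = 0
  disc = (5/12)² − 4·(1/12)·(-2303/1600) = 9409/14400 ; √disc = 97/120
  v_R = (−(5/12) + 97/120) / (2·(1/12)) = 47/20 m/s
check:
T_s = v_R/a_R = (47/20)/6 = 0.3917 s
reaction-phase robot travel = 2.3500·0.2500 = 0.5875 m
braking distance = 2.3500²/(2·6.0000) = 0.4602 m
person approaches 1.0000·(0.2500+0.3917) = 0.6417 m
margins: 0.0000+0.0600+0.0150 = 0.0750 m
sum ≈ 0.5875+0.4602+0.6417+0.0750 ≈ 1.7644 m = S ✓

v_R_max = 47/20 m/s = 2.3500 m/s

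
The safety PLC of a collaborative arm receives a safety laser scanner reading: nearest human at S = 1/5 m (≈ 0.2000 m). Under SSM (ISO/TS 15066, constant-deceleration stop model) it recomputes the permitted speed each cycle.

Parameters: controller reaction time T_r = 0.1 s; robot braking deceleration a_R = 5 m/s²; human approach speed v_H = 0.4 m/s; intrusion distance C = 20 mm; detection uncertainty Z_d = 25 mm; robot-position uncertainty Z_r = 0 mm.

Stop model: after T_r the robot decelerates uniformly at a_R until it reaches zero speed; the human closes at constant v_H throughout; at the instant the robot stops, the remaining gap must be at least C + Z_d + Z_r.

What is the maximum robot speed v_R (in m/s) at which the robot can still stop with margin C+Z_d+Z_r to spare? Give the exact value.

quadratic (1/10)·v² + (9/50)·v + (-23/200) = 0
  disc = (9/50)² − 4·(1/10)·(-23/200) = 49/625 ; √disc = 7/25
  v_R = (−(9/50) + 7/25) / (2·(1/10)) = 1/2 m/s
check:
braking lasts T_s = (1/2)/5 = 0.1000 s
robot covers v_R·T_r = 0.5000·0.1000 = 0.0500 m before braking
braking distance = 0.5000²/(2·5.0000) = 0.0250 m
human closes 0.4000·0.2000 = 0.0800 m
C+Z_d+Z_r = 0.0200+0.0250+0.0000 = 0.0450 m
sum ≈ 0.0500+0.0250+0.0800+0.0450 ≈ 0.2000 m = S ✓

v_R_max = 1/2 m/s = 0.5000 m/s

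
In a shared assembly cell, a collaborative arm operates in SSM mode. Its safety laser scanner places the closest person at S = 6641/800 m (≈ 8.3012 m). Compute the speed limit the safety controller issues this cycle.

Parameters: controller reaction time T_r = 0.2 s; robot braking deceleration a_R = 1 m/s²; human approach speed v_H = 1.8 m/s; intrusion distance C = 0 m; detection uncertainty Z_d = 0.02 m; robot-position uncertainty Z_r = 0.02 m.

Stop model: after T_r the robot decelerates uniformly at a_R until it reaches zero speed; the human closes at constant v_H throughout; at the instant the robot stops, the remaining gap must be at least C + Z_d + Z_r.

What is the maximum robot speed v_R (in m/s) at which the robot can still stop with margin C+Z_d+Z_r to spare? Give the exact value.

v_R_max = 49/20 m/s = 2.4500 m/s

at the boundary: (1/2)·v² + (2)·v + (-6321/800) = 0
  disc = (2)² − 4·(1/2)·(-6321/800) = 7921/400 ; √disc = 89/20
  v_R = (−(2) + 89/20) / (2·(1/2)) = 49/20 m/s
check:
stop time T_s = (49/20)/1 = 2.4500 s
robot covers v_R·T_r = 2.4500·0.2000 = 0.4900 m before braking
braking distance = 2.4500²/(2·1.0000) = 3.0013 m
human over T_r+T_s: 1.8000·(0.2000+2.4500) = 4.7700 m
margins: 0.0000+0.0200+0.0200 = 0.0400 m
sum ≈ 0.4900+3.0013+4.7700+0.0400 ≈ 8.3012 m = S ✓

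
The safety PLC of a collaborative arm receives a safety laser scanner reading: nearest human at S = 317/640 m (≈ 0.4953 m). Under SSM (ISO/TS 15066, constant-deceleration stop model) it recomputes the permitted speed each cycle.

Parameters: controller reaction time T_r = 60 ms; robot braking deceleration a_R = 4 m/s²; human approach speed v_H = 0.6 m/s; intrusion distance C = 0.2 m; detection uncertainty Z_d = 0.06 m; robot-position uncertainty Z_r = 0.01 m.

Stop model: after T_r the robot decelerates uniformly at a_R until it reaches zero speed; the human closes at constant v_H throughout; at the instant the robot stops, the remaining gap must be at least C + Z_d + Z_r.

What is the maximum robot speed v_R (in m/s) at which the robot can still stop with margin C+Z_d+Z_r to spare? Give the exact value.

v_R_max = 13/20 m/s = 0.6500 m/s

quadratic (1/8)·v² + (21/100)·v + (-3029/16000) = 0
  disc = (21/100)² − 4·(1/8)·(-3029/16000) = 22201/160000 ; √disc = 149/400
  v_R = (−(21/100) + 149/400) / (2·(1/8)) = 13/20 m/s
check:
T_s = v_R/a_R = (13/20)/4 = 0.1625 s
robot in T_r: 0.6500·0.0600 = 0.0390 m
robot covers 0.6500·0.1625 − ½·4.0000·0.1625² = 0.0528 m while stopping
person approaches 0.6000·(0.0600+0.1625) = 0.1335 m
residual clearance needed = 0.2000+0.0600+0.0100 = 0.2700 m
sum ≈ 0.0390+0.0528+0.1335+0.2700 ≈ 0.4953 m = S ✓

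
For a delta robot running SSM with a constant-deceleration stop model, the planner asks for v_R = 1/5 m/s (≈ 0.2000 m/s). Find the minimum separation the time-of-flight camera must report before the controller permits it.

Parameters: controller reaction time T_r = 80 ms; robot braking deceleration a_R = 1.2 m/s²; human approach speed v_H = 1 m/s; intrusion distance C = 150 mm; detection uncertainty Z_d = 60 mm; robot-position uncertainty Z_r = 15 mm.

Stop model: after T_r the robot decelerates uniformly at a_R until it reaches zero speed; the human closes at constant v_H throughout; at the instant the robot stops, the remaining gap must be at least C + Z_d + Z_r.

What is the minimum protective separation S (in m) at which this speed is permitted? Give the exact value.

T_s = v_R/a_R = (1/5)/(6/5) = 0.1667 s
reaction-phase robot travel = 0.2000·0.0800 = 0.0160 m
robot covers 0.2000·0.1667 − ½·1.2000·0.1667² = 0.0167 m while stopping
person approaches 1.0000·(0.0800+0.1667) = 0.2467 m
margins: 0.1500+0.0600+0.0150 = 0.2250 m
S_min ≈ 0.0160+0.0167+0.2467+0.2250  ⇒  S_min = 1513/3000 m

S_min = 1513/3000 m = 0.5043 m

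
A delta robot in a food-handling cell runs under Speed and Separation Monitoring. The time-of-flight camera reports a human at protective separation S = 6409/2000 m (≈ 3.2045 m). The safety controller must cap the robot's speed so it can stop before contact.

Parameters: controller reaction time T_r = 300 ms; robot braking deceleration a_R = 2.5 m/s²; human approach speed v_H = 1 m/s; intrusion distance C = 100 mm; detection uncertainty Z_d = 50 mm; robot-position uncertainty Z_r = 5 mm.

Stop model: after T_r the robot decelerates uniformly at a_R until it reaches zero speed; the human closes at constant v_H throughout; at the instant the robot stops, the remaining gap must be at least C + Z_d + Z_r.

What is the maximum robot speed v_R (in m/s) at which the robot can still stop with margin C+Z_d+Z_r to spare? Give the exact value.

at the boundary: (1/5)·v² + (7/10)·v + (-5499/2000) = 0
  disc = (7/10)² − 4·(1/5)·(-5499/2000) = 1681/625 ; √disc = 41/25
  v_R = (−(7/10) + 41/25) / (2·(1/5)) = 47/20 m/s
check:
braking lasts T_s = (47/20)/(5/2) = 0.9400 s
robot in T_r: 2.3500·0.3000 = 0.7050 m
braking distance = 2.3500²/(2·2.5000) = 1.1045 m
person approaches 1.0000·(0.3000+0.9400) = 1.2400 m
margins: 0.1000+0.0500+0.0050 = 0.1550 m
sum ≈ 0.7050+1.1045+1.2400+0.1550 ≈ 3.2045 m = S ✓

v_R_max = 47/20 m/s = 2.3500 m/s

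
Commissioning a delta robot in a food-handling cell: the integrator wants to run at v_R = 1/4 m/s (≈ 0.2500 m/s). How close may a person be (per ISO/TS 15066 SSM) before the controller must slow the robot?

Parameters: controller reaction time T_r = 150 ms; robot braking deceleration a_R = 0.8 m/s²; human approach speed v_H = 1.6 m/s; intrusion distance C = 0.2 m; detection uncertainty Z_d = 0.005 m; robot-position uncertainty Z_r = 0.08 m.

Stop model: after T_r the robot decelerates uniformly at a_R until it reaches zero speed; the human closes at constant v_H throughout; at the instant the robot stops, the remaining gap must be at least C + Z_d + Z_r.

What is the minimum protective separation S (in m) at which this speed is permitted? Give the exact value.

S_min = 141/128 m = 1.1016 m

braking lasts T_s = (1/4)/(4/5) = 0.3125 s
robot in T_r: 0.2500·0.1500 = 0.0375 m
robot covers 0.2500·0.3125 − ½·0.8000·0.3125² = 0.0391 m while stopping
person approaches 1.6000·(0.1500+0.3125) = 0.7400 m
C+Z_d+Z_r = 0.2000+0.0050+0.0800 = 0.2850 m
S_min ≈ 0.0375+0.0391+0.7400+0.2850  ⇒  S_min = 141/128 m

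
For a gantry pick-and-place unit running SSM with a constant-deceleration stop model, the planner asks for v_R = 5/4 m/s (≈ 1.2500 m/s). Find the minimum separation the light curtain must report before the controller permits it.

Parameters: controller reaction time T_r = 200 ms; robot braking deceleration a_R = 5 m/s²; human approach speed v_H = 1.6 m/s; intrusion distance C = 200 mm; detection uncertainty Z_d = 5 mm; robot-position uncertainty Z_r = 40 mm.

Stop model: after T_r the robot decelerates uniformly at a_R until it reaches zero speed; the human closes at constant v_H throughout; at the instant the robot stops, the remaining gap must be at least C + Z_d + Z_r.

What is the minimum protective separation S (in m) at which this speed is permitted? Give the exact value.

S_min = 1097/800 m = 1.3713 m

braking lasts T_s = (5/4)/5 = 0.2500 s
robot covers v_R·T_r = 1.2500·0.2000 = 0.2500 m before braking
robot covers 1.2500·0.2500 − ½·5.0000·0.2500² = 0.1562 m while stopping
human closes 1.6000·0.4500 = 0.7200 m
residual clearance needed = 0.2000+0.0050+0.0400 = 0.2450 m
S_min ≈ 0.2500+0.1562+0.7200+0.2450  ⇒  S_min = 1097/800 m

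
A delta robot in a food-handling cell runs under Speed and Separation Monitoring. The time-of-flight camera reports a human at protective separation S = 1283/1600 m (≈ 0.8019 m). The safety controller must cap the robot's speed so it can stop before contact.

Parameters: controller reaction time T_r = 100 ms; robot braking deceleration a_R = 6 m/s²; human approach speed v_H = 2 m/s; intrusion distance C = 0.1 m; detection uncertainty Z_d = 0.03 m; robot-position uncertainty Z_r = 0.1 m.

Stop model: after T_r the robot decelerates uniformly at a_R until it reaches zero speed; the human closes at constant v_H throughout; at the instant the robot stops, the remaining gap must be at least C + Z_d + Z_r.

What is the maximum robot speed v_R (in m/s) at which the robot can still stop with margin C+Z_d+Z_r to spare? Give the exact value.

quadratic (1/12)·v² + (13/30)·v + (-119/320) = 0
  disc = (13/30)² − 4·(1/12)·(-119/320) = 4489/14400 ; √disc = 67/120
  v_R = (−(13/30) + 67/120) / (2·(1/12)) = 3/4 m/s
check:
braking lasts T_s = (3/4)/6 = 0.1250 s
robot in T_r: 0.7500·0.1000 = 0.0750 m
robot under decel: 0.7500²/(2·6.0000) = 0.0469 m
human over T_r+T_s: 2.0000·(0.1000+0.1250) = 0.4500 m
C+Z_d+Z_r = 0.1000+0.0300+0.1000 = 0.2300 m
sum ≈ 0.0750+0.0469+0.4500+0.2300 ≈ 0.8019 m = S ✓

v_R_max = 3/4 m/s = 0.7500 m/s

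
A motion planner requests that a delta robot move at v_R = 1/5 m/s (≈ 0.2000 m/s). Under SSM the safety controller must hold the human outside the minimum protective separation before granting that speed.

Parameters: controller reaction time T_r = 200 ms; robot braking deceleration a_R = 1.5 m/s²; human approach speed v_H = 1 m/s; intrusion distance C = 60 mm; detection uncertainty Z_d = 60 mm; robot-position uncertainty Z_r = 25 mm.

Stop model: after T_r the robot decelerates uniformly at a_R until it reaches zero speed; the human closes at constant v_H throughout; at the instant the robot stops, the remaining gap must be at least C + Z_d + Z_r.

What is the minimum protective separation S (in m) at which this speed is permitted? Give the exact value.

braking lasts T_s = (1/5)/(3/2) = 0.1333 s
reaction-phase robot travel = 0.2000·0.2000 = 0.0400 m
robot covers 0.2000·0.1333 − ½·1.5000·0.1333² = 0.0133 m while stopping
person approaches 1.0000·(0.2000+0.1333) = 0.3333 m
margins: 0.0600+0.0600+0.0250 = 0.1450 m
S_min ≈ 0.0400+0.0133+0.3333+0.1450  ⇒  S_min = 319/600 m

S_min = 319/600 m = 0.5317 m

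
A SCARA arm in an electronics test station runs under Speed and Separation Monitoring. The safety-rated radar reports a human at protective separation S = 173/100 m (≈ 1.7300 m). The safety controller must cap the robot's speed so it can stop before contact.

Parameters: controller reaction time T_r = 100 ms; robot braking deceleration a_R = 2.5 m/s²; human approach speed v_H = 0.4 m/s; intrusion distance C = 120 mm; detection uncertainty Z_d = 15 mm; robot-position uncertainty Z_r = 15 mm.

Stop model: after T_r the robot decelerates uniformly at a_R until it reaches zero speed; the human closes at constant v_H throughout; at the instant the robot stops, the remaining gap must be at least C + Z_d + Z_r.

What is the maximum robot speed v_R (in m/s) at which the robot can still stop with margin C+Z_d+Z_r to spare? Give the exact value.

quadratic (1/5)·v² + (13/50)·v + (-77/50) = 0
  disc = (13/50)² − 4·(1/5)·(-77/50) = 3249/2500 ; √disc = 57/50
  v_R = (−(13/50) + 57/50) / (2·(1/5)) = 11/5 m/s
check:
braking lasts T_s = (11/5)/(5/2) = 0.8800 s
robot in T_r: 2.2000·0.1000 = 0.2200 m
braking distance = 2.2000²/(2·2.5000) = 0.9680 m
human closes 0.4000·0.9800 = 0.3920 m
margins: 0.1200+0.0150+0.0150 = 0.1500 m
sum ≈ 0.2200+0.9680+0.3920+0.1500 ≈ 1.7300 m = S ✓

v_R_max = 11/5 m/s = 2.2000 m/s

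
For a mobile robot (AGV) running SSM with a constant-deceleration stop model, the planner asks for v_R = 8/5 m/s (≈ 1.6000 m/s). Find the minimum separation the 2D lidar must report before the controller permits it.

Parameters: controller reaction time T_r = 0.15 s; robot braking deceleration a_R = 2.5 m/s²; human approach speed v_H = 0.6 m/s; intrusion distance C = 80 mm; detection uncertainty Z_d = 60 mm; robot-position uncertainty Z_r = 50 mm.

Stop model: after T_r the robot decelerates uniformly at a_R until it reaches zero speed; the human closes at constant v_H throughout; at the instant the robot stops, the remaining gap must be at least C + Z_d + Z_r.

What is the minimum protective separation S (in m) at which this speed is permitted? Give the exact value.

stop time T_s = (8/5)/(5/2) = 0.6400 s
robot in T_r: 1.6000·0.1500 = 0.2400 m
robot under decel: 1.6000²/(2·2.5000) = 0.5120 m
human closes 0.6000·0.7900 = 0.4740 m
residual clearance needed = 0.0800+0.0600+0.0500 = 0.1900 m
S_min ≈ 0.2400+0.5120+0.4740+0.1900  ⇒  S_min = 177/125 m

S_min = 177/125 m = 1.4160 m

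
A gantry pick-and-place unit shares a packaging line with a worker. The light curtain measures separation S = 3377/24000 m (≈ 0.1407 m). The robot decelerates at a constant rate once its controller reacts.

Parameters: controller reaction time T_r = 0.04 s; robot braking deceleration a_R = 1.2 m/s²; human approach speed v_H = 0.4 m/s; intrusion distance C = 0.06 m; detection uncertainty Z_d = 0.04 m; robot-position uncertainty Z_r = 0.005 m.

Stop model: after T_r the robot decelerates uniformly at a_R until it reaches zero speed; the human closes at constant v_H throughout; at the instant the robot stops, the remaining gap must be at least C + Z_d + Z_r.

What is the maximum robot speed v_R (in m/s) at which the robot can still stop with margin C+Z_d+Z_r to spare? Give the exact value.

quadratic (5/12)·v² + (28/75)·v + (-473/24000) = 0
  disc = (28/75)² − 4·(5/12)·(-473/24000) = 6889/40000 ; √disc = 83/200
  v_R = (−(28/75) + 83/200) / (2·(5/12)) = 1/20 m/s
check:
stop time T_s = (1/20)/(6/5) = 0.0417 s
robot covers v_R·T_r = 0.0500·0.0400 = 0.0020 m before braking
robot covers 0.0500·0.0417 − ½·1.2000·0.0417² = 0.0010 m while stopping
human closes 0.4000·0.0817 = 0.0327 m
margins: 0.0600+0.0400+0.0050 = 0.1050 m
sum ≈ 0.0020+0.0010+0.0327+0.1050 ≈ 0.1407 m = S ✓

v_R_max = 1/20 m/s = 0.0500 m/s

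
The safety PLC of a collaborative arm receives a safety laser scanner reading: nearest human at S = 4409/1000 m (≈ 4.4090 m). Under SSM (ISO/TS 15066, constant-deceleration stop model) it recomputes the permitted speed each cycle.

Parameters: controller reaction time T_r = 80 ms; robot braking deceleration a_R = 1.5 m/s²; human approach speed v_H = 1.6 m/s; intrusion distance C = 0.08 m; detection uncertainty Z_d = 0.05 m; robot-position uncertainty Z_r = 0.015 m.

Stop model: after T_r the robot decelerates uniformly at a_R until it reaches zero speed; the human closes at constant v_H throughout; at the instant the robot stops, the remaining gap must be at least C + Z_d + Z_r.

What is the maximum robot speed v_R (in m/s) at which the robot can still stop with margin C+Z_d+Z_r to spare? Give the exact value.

collect terms ⇒ (1/3)·v_R² + (86/75)·v_R + (-517/125) = 0
  disc = (86/75)² − 4·(1/3)·(-517/125) = 38416/5625 ; √disc = 196/75
  v_R = (−(86/75) + 196/75) / (2·(1/3)) = 11/5 m/s
check:
T_s = v_R/a_R = (11/5)/(3/2) = 1.4667 s
robot in T_r: 2.2000·0.0800 = 0.1760 m
robot under decel: 2.2000²/(2·1.5000) = 1.6133 m
human over T_r+T_s: 1.6000·(0.0800+1.4667) = 2.4747 m
margins: 0.0800+0.0500+0.0150 = 0.1450 m
sum ≈ 0.1760+1.6133+2.4747+0.1450 ≈ 4.4090 m = S ✓

v_R_max = 11/5 m/s = 2.2000 m/s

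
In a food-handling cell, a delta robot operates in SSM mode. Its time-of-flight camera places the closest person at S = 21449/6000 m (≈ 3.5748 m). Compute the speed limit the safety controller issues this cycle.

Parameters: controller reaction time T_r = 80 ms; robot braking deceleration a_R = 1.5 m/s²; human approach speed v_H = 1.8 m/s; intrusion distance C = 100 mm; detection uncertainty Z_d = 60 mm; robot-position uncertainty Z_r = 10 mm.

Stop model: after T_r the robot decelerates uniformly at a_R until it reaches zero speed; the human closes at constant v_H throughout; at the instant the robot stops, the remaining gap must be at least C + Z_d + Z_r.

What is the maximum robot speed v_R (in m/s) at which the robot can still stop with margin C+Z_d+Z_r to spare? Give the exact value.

at the boundary: (1/3)·v² + (32/25)·v + (-3913/1200) = 0
  disc = (32/25)² − 4·(1/3)·(-3913/1200) = 134689/22500 ; √disc = 367/150
  v_R = (−(32/25) + 367/150) / (2·(1/3)) = 7/4 m/s
check:
braking lasts T_s = (7/4)/(3/2) = 1.1667 s
robot covers v_R·T_r = 1.7500·0.0800 = 0.1400 m before braking
robot under decel: 1.7500²/(2·1.5000) = 1.0208 m
human closes 1.8000·1.2467 = 2.2440 m
C+Z_d+Z_r = 0.1000+0.0600+0.0100 = 0.1700 m
sum ≈ 0.1400+1.0208+2.2440+0.1700 ≈ 3.5748 m = S ✓

v_R_max = 7/4 m/s = 1.7500 m/s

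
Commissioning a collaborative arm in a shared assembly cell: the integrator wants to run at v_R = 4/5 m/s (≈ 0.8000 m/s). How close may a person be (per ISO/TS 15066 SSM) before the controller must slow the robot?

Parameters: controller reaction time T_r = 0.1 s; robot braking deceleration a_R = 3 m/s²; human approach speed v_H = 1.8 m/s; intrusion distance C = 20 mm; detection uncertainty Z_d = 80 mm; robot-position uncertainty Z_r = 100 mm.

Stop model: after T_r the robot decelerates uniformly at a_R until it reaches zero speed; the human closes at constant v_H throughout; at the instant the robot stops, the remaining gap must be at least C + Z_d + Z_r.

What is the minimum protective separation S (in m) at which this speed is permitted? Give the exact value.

T_s = v_R/a_R = (4/5)/3 = 0.2667 s
robot covers v_R·T_r = 0.8000·0.1000 = 0.0800 m before braking
robot covers 0.8000·0.2667 − ½·3.0000·0.2667² = 0.1067 m while stopping
person approaches 1.8000·(0.1000+0.2667) = 0.6600 m
residual clearance needed = 0.0200+0.0800+0.1000 = 0.2000 m
S_min ≈ 0.0800+0.1067+0.6600+0.2000  ⇒  S_min = 157/150 m

S_min = 157/150 m = 1.0467 m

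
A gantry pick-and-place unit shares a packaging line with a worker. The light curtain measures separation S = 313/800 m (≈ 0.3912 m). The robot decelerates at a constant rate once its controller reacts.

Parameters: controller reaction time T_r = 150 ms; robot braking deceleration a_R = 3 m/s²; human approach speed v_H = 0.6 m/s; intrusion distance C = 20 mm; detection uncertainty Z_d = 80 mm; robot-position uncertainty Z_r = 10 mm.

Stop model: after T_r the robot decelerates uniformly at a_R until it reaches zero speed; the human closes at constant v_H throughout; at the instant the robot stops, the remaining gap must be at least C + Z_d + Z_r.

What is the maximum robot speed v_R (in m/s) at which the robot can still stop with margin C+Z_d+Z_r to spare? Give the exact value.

v_R_max = 9/20 m/s = 0.4500 m/s

quadratic (1/6)·v² + (7/20)·v + (-153/800) = 0
  disc = (7/20)² − 4·(1/6)·(-153/800) = 1/4 ; √disc = 1/2
  v_R = (−(7/20) + 1/2) / (2·(1/6)) = 9/20 m/s
check:
stop time T_s = (9/20)/3 = 0.1500 s
robot in T_r: 0.4500·0.1500 = 0.0675 m
robot under decel: 0.4500²/(2·3.0000) = 0.0338 m
human over T_r+T_s: 0.6000·(0.1500+0.1500) = 0.1800 m
residual clearance needed = 0.0200+0.0800+0.0100 = 0.1100 m
sum ≈ 0.0675+0.0338+0.1800+0.1100 ≈ 0.3912 m = S ✓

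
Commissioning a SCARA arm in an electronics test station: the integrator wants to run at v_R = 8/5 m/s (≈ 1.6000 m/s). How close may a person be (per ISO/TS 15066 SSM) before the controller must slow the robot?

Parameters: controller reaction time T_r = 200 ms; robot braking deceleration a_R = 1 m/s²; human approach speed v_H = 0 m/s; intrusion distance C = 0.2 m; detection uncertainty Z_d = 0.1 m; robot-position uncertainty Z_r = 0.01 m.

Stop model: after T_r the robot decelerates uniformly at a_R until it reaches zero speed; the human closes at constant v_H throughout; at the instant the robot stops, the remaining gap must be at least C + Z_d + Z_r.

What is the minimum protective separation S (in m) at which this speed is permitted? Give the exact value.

S_min = 191/100 m = 1.9100 m

T_s = v_R/a_R = (8/5)/1 = 1.6000 s
robot in T_r: 1.6000·0.2000 = 0.3200 m
braking distance = 1.6000²/(2·1.0000) = 1.2800 m
person approaches 0.0000·(0.2000+1.6000) = 0.0000 m
margins: 0.2000+0.1000+0.0100 = 0.3100 m
S_min ≈ 0.3200+1.2800+0.0000+0.3100  ⇒  S_min = 191/100 m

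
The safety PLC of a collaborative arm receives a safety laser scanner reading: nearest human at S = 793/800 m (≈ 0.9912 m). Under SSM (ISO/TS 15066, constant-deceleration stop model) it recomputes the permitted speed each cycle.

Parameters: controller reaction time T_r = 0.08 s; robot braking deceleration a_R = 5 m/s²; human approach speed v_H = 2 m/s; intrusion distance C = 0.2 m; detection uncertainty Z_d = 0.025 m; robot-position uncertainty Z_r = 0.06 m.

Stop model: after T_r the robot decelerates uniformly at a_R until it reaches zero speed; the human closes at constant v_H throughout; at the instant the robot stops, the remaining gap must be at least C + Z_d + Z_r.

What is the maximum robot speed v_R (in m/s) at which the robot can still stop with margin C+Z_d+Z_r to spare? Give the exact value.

v_R_max = 19/20 m/s = 0.9500 m/s

at the boundary: (1/10)·v² + (12/25)·v + (-437/800) = 0
  disc = (12/25)² − 4·(1/10)·(-437/800) = 4489/10000 ; √disc = 67/100
  v_R = (−(12/25) + 67/100) / (2·(1/10)) = 19/20 m/s
check:
T_s = v_R/a_R = (19/20)/5 = 0.1900 s
robot in T_r: 0.9500·0.0800 = 0.0760 m
robot under decel: 0.9500²/(2·5.0000) = 0.0902 m
human closes 2.0000·0.2700 = 0.5400 m
margins: 0.2000+0.0250+0.0600 = 0.2850 m
sum ≈ 0.0760+0.0902+0.5400+0.2850 ≈ 0.9912 m = S ✓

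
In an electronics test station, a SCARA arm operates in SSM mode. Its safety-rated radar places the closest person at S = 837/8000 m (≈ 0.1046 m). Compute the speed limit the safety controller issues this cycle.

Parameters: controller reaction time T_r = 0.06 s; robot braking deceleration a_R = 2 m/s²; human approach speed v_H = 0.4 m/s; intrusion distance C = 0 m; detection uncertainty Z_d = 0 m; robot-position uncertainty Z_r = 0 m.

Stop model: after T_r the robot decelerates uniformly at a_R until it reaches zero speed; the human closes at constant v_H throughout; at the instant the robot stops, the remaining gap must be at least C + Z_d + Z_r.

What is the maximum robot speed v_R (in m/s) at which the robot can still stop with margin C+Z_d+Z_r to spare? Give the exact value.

v_R_max = 1/4 m/s = 0.2500 m/s

collect terms ⇒ (1/4)·v_R² + (13/50)·v_R + (-129/1600) = 0
  disc = (13/50)² − 4·(1/4)·(-129/1600) = 5929/40000 ; √disc = 77/200
  v_R = (−(13/50) + 77/200) / (2·(1/4)) = 1/4 m/s
check:
T_s = v_R/a_R = (1/4)/2 = 0.1250 s
robot in T_r: 0.2500·0.0600 = 0.0150 m
robot under decel: 0.2500²/(2·2.0000) = 0.0156 m
person approaches 0.4000·(0.0600+0.1250) = 0.0740 m
margins: 0.0000+0.0000+0.0000 = 0.0000 m
sum ≈ 0.0150+0.0156+0.0740+0.0000 ≈ 0.1046 m = S ✓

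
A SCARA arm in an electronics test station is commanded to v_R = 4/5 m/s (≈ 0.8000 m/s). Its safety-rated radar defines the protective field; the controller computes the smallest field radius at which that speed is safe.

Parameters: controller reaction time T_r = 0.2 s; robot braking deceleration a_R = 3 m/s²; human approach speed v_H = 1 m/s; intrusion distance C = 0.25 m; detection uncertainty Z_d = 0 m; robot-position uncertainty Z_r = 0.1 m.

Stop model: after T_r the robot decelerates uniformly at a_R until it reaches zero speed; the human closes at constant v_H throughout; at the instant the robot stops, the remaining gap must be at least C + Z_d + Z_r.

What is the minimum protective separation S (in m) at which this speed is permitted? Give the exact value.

S_min = 13/12 m = 1.0833 m

braking lasts T_s = (4/5)/3 = 0.2667 s
reaction-phase robot travel = 0.8000·0.2000 = 0.1600 m
robot under decel: 0.8000²/(2·3.0000) = 0.1067 m
human over T_r+T_s: 1.0000·(0.2000+0.2667) = 0.4667 m
C+Z_d+Z_r = 0.2500+0.0000+0.1000 = 0.3500 m
S_min ≈ 0.1600+0.1067+0.4667+0.3500  ⇒  S_min = 13/12 m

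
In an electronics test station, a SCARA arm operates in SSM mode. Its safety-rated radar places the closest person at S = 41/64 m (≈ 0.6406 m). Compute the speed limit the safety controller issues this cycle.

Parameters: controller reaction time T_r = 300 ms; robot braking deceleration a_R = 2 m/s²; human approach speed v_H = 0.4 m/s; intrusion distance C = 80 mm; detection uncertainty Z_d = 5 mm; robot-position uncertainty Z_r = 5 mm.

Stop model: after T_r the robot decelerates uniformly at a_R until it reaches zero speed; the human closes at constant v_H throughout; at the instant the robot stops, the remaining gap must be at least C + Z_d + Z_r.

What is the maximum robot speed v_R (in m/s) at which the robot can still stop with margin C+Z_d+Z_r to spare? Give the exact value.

v_R_max = 13/20 m/s = 0.6500 m/s

at the boundary: (1/4)·v² + (1/2)·v + (-689/1600) = 0
  disc = (1/2)² − 4·(1/4)·(-689/1600) = 1089/1600 ; √disc = 33/40
  v_R = (−(1/2) + 33/40) / (2·(1/4)) = 13/20 m/s
check:
T_s = v_R/a_R = (13/20)/2 = 0.3250 s
robot in T_r: 0.6500·0.3000 = 0.1950 m
robot under decel: 0.6500²/(2·2.0000) = 0.1056 m
human over T_r+T_s: 0.4000·(0.3000+0.3250) = 0.2500 m
margins: 0.0800+0.0050+0.0050 = 0.0900 m
sum ≈ 0.1950+0.1056+0.2500+0.0900 ≈ 0.6406 m = S ✓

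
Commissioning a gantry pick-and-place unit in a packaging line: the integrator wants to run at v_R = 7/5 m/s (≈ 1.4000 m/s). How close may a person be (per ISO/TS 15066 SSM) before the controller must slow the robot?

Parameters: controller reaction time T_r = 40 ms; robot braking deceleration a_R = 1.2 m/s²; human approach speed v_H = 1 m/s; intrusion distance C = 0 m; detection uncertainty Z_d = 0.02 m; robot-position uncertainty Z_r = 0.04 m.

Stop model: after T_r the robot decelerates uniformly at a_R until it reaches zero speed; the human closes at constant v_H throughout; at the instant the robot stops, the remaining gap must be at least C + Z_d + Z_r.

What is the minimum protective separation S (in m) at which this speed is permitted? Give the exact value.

T_s = v_R/a_R = (7/5)/(6/5) = 1.1667 s
reaction-phase robot travel = 1.4000·0.0400 = 0.0560 m
braking distance = 1.4000²/(2·1.2000) = 0.8167 m
human closes 1.0000·1.2067 = 1.2067 m
C+Z_d+Z_r = 0.0000+0.0200+0.0400 = 0.0600 m
S_min ≈ 0.0560+0.8167+1.2067+0.0600  ⇒  S_min = 3209/1500 m

S_min = 3209/1500 m = 2.1393 m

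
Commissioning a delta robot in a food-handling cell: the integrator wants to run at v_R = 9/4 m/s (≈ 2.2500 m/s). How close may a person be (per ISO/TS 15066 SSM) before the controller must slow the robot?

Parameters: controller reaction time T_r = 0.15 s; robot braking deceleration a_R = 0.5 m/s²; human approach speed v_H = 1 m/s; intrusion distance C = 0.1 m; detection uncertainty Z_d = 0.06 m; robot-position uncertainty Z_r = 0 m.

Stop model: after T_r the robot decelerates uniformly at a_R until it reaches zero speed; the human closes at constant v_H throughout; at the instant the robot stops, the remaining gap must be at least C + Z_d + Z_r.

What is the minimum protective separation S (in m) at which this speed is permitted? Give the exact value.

T_s = v_R/a_R = (9/4)/(1/2) = 4.5000 s
reaction-phase robot travel = 2.2500·0.1500 = 0.3375 m
braking distance = 2.2500²/(2·0.5000) = 5.0625 m
person approaches 1.0000·(0.1500+4.5000) = 4.6500 m
C+Z_d+Z_r = 0.1000+0.0600+0.0000 = 0.1600 m
S_min ≈ 0.3375+5.0625+4.6500+0.1600  ⇒  S_min = 1021/100 m

S_min = 1021/100 m = 10.2100 m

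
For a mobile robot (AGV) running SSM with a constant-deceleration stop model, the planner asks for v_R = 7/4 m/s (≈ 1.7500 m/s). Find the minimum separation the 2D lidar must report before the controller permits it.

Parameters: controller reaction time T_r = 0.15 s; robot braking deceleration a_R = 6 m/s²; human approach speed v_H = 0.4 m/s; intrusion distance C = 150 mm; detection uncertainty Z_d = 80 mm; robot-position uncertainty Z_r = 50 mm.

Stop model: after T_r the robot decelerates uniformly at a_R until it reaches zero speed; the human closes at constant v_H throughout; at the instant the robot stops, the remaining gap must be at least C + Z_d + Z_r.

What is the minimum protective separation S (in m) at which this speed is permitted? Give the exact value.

braking lasts T_s = (7/4)/6 = 0.2917 s
reaction-phase robot travel = 1.7500·0.1500 = 0.2625 m
robot under decel: 1.7500²/(2·6.0000) = 0.2552 m
human closes 0.4000·0.4417 = 0.1767 m
margins: 0.1500+0.0800+0.0500 = 0.2800 m
S_min ≈ 0.2625+0.2552+0.1767+0.2800  ⇒  S_min = 1559/1600 m

S_min = 1559/1600 m = 0.9744 m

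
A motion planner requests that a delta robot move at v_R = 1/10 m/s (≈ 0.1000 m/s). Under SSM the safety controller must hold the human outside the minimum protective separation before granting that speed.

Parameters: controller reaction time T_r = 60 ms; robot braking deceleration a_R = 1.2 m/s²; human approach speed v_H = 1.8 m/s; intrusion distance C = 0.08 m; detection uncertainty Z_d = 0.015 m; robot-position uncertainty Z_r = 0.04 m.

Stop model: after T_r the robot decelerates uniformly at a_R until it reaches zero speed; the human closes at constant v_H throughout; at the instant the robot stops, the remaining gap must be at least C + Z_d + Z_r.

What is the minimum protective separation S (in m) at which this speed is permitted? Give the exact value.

T_s = v_R/a_R = (1/10)/(6/5) = 0.0833 s
reaction-phase robot travel = 0.1000·0.0600 = 0.0060 m
robot under decel: 0.1000²/(2·1.2000) = 0.0042 m
human closes 1.8000·0.1433 = 0.2580 m
C+Z_d+Z_r = 0.0800+0.0150+0.0400 = 0.1350 m
S_min ≈ 0.0060+0.0042+0.2580+0.1350  ⇒  S_min = 2419/6000 m

S_min = 2419/6000 m = 0.4032 m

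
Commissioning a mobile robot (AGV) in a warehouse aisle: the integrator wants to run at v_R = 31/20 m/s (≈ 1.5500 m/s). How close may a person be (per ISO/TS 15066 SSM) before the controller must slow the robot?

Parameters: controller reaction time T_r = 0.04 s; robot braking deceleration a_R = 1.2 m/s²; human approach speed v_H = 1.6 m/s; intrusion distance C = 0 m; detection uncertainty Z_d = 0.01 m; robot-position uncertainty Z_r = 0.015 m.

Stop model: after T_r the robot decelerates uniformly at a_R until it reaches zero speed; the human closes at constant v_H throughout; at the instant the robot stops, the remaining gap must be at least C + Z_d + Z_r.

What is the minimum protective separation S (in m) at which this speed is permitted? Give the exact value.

S_min = 77249/24000 m = 3.2187 m

stop time T_s = (31/20)/(6/5) = 1.2917 s
reaction-phase robot travel = 1.5500·0.0400 = 0.0620 m
robot under decel: 1.5500²/(2·1.2000) = 1.0010 m
human closes 1.6000·1.3317 = 2.1307 m
residual clearance needed = 0.0000+0.0100+0.0150 = 0.0250 m
S_min ≈ 0.0620+1.0010+2.1307+0.0250  ⇒  S_min = 77249/24000 m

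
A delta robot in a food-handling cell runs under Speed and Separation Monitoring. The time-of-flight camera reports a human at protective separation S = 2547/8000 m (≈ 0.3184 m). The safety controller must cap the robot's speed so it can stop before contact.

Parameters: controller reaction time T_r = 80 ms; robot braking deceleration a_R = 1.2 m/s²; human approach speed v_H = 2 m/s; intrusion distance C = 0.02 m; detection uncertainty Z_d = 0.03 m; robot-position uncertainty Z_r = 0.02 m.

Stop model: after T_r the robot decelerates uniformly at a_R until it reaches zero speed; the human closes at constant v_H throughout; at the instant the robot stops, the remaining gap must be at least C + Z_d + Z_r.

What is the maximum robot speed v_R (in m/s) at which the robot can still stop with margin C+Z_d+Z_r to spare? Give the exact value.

quadratic (5/12)·v² + (131/75)·v + (-707/8000) = 0
  disc = (131/75)² − 4·(5/12)·(-707/8000) = 1151329/360000 ; √disc = 1073/600
  v_R = (−(131/75) + 1073/600) / (2·(5/12)) = 1/20 m/s
check:
braking lasts T_s = (1/20)/(6/5) = 0.0417 s
reaction-phase robot travel = 0.0500·0.0800 = 0.0040 m
robot under decel: 0.0500²/(2·1.2000) = 0.0010 m
human closes 2.0000·0.1217 = 0.2433 m
residual clearance needed = 0.0200+0.0300+0.0200 = 0.0700 m
sum ≈ 0.0040+0.0010+0.2433+0.0700 ≈ 0.3184 m = S ✓

v_R_max = 1/20 m/s = 0.0500 m/s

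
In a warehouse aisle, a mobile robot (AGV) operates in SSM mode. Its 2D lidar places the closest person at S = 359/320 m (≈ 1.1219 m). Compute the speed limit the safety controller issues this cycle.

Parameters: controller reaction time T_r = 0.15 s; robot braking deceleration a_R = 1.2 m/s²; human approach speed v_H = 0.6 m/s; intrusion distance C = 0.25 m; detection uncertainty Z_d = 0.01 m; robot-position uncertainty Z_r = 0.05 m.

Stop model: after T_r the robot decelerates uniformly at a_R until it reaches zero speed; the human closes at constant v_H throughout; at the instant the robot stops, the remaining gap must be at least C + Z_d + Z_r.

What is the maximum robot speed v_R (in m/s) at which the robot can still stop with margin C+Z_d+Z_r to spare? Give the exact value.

collect terms ⇒ (5/12)·v_R² + (13/20)·v_R + (-231/320) = 0
  disc = (13/20)² − 4·(5/12)·(-231/320) = 2601/1600 ; √disc = 51/40
  v_R = (−(13/20) + 51/40) / (2·(5/12)) = 3/4 m/s
check:
stop time T_s = (3/4)/(6/5) = 0.6250 s
robot covers v_R·T_r = 0.7500·0.1500 = 0.1125 m before braking
robot covers 0.7500·0.6250 − ½·1.2000·0.6250² = 0.2344 m while stopping
human closes 0.6000·0.7750 = 0.4650 m
C+Z_d+Z_r = 0.2500+0.0100+0.0500 = 0.3100 m
sum ≈ 0.1125+0.2344+0.4650+0.3100 ≈ 1.1219 m = S ✓

v_R_max = 3/4 m/s = 0.7500 m/s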